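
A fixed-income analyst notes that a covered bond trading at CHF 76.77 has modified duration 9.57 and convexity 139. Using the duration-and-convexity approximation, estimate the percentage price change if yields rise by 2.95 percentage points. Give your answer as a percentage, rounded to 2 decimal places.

Duration effect: -D_mod·Δy = -9.57 × (+0.0295) = -0.282315
Convexity effect: ½·C·(Δy)² = 0.5 × 139 × (0.0295)² = +0.060482375
ΔP/P ≈ -0.282315 + 0.060482375 = -0.221832625
= -22.1832625%.

-22.18%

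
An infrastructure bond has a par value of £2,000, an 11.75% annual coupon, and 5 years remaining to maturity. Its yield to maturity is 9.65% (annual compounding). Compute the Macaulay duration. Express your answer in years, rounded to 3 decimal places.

4.092 years

Periodic yield y = 0.0965. Discount each cash flow and weight by its year:
  t   CF        PV=CF/(1+0.0965)^t    t·PV
  1       235.00       214.3183       214.3183
  2       235.00       195.4567       390.9134
  3       235.00       178.2551       534.7653
  4       235.00       162.5673       650.2694
  5     2,235.00     1,410.0495     7,050.2473
  Σ                  2,160.6469     8,840.5137
Price P = Σ PV = 2,160.6469.
Macaulay duration = Σ(t·PV) / P = 8,840.5137 / 2,160.6469 = 4.09161 years.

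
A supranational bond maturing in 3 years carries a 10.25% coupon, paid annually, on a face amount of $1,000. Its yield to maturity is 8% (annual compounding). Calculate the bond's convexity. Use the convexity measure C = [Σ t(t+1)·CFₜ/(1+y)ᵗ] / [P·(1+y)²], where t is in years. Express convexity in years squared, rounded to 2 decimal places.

With y = 0.08:
  t   CF        PV=CF/(1+0.08)^t    t·PV        t(t+1)·PV
  1       102.50        94.9074        94.9074         189.8148
  2       102.50        87.8772       175.7545         527.2634
  3     1,102.50       875.2000     2,625.6001      10,502.4005
  Σ                  1,057.9847     2,896.2620      11,219.4787
P = 1,057.9847.
Convexity = Σ t(t+1)·PV / [P·(1+y)²] = 11,219.4787 / (1,057.9847 × 1.166400) = 9.09171.

9.09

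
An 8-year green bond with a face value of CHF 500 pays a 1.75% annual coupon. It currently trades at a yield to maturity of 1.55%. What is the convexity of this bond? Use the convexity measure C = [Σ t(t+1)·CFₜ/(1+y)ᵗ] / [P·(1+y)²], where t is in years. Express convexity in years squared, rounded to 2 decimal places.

With y = 0.0155:
  t   CF        PV=CF/(1+0.0155)^t    t·PV        t(t+1)·PV
  1         8.75         8.6164         8.6164          17.2329
  2         8.75         8.4849        16.9699          50.9096
  3         8.75         8.3554        25.0663         100.2650
  4         8.75         8.2279        32.9115         164.5577
  5         8.75         8.1023        40.5115         243.0691
  6         8.75         7.9786        47.8718         335.1026
  7         8.75         7.8569        54.9980         439.9837
  8       508.75       449.8472     3,598.7774      32,388.9968
  Σ                    507.4696     3,825.7228      33,740.1174
P = 507.4696.
Convexity = Σ t(t+1)·PV / [P·(1+y)²] = 33,740.1174 / (507.4696 × 1.031240) = 64.47282.

64.47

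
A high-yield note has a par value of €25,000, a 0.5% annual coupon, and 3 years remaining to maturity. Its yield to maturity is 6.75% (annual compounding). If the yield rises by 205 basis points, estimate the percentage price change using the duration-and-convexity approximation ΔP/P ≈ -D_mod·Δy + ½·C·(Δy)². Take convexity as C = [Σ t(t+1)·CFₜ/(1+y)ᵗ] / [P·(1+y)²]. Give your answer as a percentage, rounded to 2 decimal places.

-5.51%

With y = 0.0675:
  t   CF        PV=CF/(1+0.0675)^t    t·PV        t(t+1)·PV
  1       125.00       117.0960       117.0960         234.1920
  2       125.00       109.6918       219.3836         658.1509
  3    25,125.00    20,653.9166    61,961.7498     247,846.9994
  Σ                 20,880.7045    62,298.2295     248,739.3423
P = 20,880.7045; D_Mac = 2.98353 yrs; D_mod = 2.79488 yrs; C = 10.45354.
Duration effect: -2.79488 × (+0.0205) = -0.057295
Convexity effect: 0.5 × 10.45354 × (0.0205)² = +0.0021966
ΔP/P ≈ -0.057295 + 0.0021966 = -0.055098 = -5.5098%.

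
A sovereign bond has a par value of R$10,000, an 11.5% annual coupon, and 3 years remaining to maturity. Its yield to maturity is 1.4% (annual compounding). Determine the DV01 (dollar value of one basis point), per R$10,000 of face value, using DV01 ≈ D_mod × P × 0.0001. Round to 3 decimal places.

Periodic yield y = 0.014.
  t   CF        PV=CF/(1+0.014)^t    t·PV
  1     1,150.00     1,134.1223     1,134.1223
  2     1,150.00     1,118.4638     2,236.9276
  3    11,150.00    10,694.5127    32,083.5382
  Σ                 12,947.0988    35,454.5881
P = 12,947.0988; D_Mac = 2.73842 yrs; D_mod = 2.70061 yrs.
DV01 ≈ 2.70061 × 12,947.0988 × 0.0001 = 3.496508.

R$3.497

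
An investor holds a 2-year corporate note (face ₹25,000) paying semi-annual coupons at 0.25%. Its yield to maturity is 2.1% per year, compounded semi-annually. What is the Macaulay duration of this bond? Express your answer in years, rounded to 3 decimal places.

Periodic yield y = 0.0105. Discount each cash flow and weight by its period:
  t   CF        PV=CF/(1+0.0105)^t    t·PV
  1        31.25        30.9253        30.9253
  2        31.25        30.6039        61.2079
  3        31.25        30.2859        90.8578
  4    25,031.25    24,006.9654    96,027.8616
  Σ                 24,098.7806    96,210.8526
Price P = Σ PV = 24,098.7806.
Macaulay duration = Σ(t·PV) / P = 96,210.8526 / 24,098.7806 = 3.99235 half-year periods.
In years: 3.99235 / 2 = 1.99618 years.

1.996 years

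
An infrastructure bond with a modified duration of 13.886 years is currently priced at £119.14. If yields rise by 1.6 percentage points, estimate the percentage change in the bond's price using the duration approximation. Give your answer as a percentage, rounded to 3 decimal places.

Duration approximation: ΔP/P ≈ -D_mod · Δy = -13.886 × (+0.016) = -0.222176.
As a percentage: -22.2176%.

-22.218%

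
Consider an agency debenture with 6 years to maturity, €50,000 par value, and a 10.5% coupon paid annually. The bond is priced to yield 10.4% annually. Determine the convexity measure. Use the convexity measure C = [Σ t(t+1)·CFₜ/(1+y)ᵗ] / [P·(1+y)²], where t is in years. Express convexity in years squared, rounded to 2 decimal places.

With y = 0.104:
  t   CF        PV=CF/(1+0.104)^t    t·PV        t(t+1)·PV
  1     5,250.00     4,755.4348     4,755.4348       9,510.8696
  2     5,250.00     4,307.4590     8,614.9181      25,844.7543
  3     5,250.00     3,901.6839    11,705.0517      46,820.2070
  4     5,250.00     3,534.1340    14,136.5359      70,682.6796
  5     5,250.00     3,201.2083    16,006.0416      96,036.2495
  6    55,250.00    30,515.3139   183,091.8835   1,281,643.1845
  Σ                 50,215.2340   238,309.8656   1,530,537.9444
P = 50,215.2340.
Convexity = Σ t(t+1)·PV / [P·(1+y)²] = 1,530,537.9444 / (50,215.2340 × 1.218816) = 25.00751.

25.01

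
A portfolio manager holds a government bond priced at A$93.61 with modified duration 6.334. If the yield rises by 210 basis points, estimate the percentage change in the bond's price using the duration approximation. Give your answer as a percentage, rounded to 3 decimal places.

Duration approximation: ΔP/P ≈ -D_mod · Δy = -6.334 × (+0.021) = -0.133014.
As a percentage: -13.3014%.

-13.301%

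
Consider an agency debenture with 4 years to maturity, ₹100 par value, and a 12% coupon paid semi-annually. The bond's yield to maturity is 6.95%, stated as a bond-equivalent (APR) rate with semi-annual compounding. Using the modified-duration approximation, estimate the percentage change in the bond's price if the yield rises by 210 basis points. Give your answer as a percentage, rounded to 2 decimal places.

-6.80%

Periodic yield y = 0.03475. Modified duration first:
  t   CF        PV=CF/(1+0.03475)^t    t·PV
  1         6.00         5.7985         5.7985
  2         6.00         5.6038        11.2075
  3         6.00         5.4156        16.2467
  4         6.00         5.2337        20.9348
  5         6.00         5.0579        25.2897
  6         6.00         4.8881        29.3285
  7         6.00         4.7239        33.0675
  8       106.00        80.6533       645.2268
  Σ                    117.3749       787.1001
P = 117.3749; D_Mac = 6.70587 half-year periods = 3.35293 yrs; D_mod = 3.35293/(1+0.03475) = 3.24033 yrs.
ΔP/P ≈ -D_mod · Δy = -3.24033 × (+0.021) = -0.068047 = -6.8047%.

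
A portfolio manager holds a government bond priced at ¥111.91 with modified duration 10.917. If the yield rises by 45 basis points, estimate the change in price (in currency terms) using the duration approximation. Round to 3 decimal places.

-¥5.498

Duration approximation: ΔP/P ≈ -D_mod · Δy = -10.917 × (+0.0045) = -0.0491265.
ΔP ≈ 111.91 × (-0.0491265) = -5.497746615.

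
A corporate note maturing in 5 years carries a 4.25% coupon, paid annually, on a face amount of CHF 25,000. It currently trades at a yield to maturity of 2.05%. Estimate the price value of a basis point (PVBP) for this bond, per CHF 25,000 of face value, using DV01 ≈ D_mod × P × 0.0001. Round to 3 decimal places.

Periodic yield y = 0.0205.
  t   CF        PV=CF/(1+0.0205)^t    t·PV
  1     1,062.50     1,041.1563     1,041.1563
  2     1,062.50     1,020.2413     2,040.4827
  3     1,062.50       999.7465     2,999.2396
  4     1,062.50       979.6634     3,918.6538
  5    26,062.50    23,547.8373   117,739.1867
  Σ                 27,588.6450   127,738.7191
P = 27,588.6450; D_Mac = 4.63012 yrs; D_mod = 4.53711 yrs.
DV01 ≈ 4.53711 × 27,588.6450 × 0.0001 = 12.517268.

CHF 12.517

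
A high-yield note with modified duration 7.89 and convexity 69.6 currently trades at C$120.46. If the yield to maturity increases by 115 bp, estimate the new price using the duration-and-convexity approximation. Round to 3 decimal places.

C$110.084

Duration effect: -D_mod·Δy = -7.89 × (+0.0115) = -0.090735
Convexity effect: ½·C·(Δy)² = 0.5 × 69.6 × (0.0115)² = +0.0046023
ΔP/P ≈ -0.090735 + 0.0046023 = -0.0861327
New price ≈ 120.46 × (1 - 0.0861327) = 110.084454958.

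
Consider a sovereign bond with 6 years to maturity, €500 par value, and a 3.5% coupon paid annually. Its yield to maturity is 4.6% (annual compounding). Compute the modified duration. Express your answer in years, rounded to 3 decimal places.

Periodic yield y = 0.046. First find Macaulay duration:
  t   CF        PV=CF/(1+0.046)^t    t·PV
  1        17.50        16.7304        16.7304
  2        17.50        15.9946        31.9893
  3        17.50        15.2913        45.8738
  4        17.50        14.6188        58.4751
  5        17.50        13.9759        69.8795
  6       517.50       395.1120     2,370.6721
  Σ                    471.7230     2,593.6202
P = 471.7230; Macaulay duration = 2,593.6202 / 471.7230 = 5.49818 years.
Modified duration = D_Mac / (1 + y) = 5.49818 / 1.046 = 5.25639 years.

5.256 years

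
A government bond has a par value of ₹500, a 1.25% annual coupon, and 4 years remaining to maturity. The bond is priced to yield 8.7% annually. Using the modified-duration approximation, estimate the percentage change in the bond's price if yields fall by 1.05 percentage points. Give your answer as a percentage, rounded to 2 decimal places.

+3.78%

Periodic yield y = 0.087. Modified duration first:
  t   CF        PV=CF/(1+0.087)^t    t·PV
  1         6.25         5.7498         5.7498
  2         6.25         5.2896        10.5792
  3         6.25         4.8662        14.5986
  4       506.25       362.6159     1,450.4637
  Σ                    378.5215     1,481.3912
P = 378.5215; D_Mac = 3.91363 yrs; D_mod = 3.91363/(1+0.087) = 3.60039 yrs.
ΔP/P ≈ -D_mod · Δy = -3.60039 × (-0.0105) = +0.037804 = +3.7804%.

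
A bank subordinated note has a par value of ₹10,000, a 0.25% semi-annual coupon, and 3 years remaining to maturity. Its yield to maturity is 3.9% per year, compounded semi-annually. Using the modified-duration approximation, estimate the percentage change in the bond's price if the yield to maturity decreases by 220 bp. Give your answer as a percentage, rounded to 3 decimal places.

Periodic yield y = 0.0195. Modified duration first:
  t   CF        PV=CF/(1+0.0195)^t    t·PV
  1        12.50        12.2609        12.2609
  2        12.50        12.0264        24.0528
  3        12.50        11.7964        35.3891
  4        12.50        11.5707        46.2830
  5        12.50        11.3494        56.7471
  6    10,012.50     8,917.0078    53,502.0470
  Σ                  8,976.0117    53,676.7799
P = 8,976.0117; D_Mac = 5.98003 half-year periods = 2.99001 yrs; D_mod = 2.99001/(1+0.0195) = 2.93282 yrs.
ΔP/P ≈ -D_mod · Δy = -2.93282 × (-0.022) = +0.064522 = +6.4522%.

+6.452%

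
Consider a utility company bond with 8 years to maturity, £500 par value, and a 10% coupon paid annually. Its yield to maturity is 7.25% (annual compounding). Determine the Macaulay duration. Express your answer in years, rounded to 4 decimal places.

6.0338 years

Periodic yield y = 0.0725. Discount each cash flow and weight by its year:
  t   CF        PV=CF/(1+0.0725)^t    t·PV
  1        50.00        46.6200        46.6200
  2        50.00        43.4686        86.9371
  3        50.00        40.5301       121.5904
  4        50.00        37.7903       151.1614
  5        50.00        35.2357       176.1787
  6        50.00        32.8538       197.1231
  7        50.00        30.6330       214.4307
  8       550.00       314.1842     2,513.4733
  Σ                    581.3158     3,507.5147
Price P = Σ PV = 581.3158.
Macaulay duration = Σ(t·PV) / P = 3,507.5147 / 581.3158 = 6.03375 years.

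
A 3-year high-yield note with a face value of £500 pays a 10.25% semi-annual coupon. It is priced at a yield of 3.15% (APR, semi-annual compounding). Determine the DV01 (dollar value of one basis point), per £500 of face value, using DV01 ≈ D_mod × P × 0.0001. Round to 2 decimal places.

Periodic yield y = 0.01575.
  t   CF        PV=CF/(1+0.01575)^t    t·PV
  1       25.625        25.2277        25.2277
  2       25.625        24.8365        49.6730
  3       25.625        24.4514        73.3541
  4       25.625        24.0722        96.2890
  5       25.625        23.6990       118.4949
  6      525.625       478.5805     2,871.4832
  Σ                    600.8673     3,234.5219
P = 600.8673; D_Mac = 5.38309 half-year periods = 2.69154 yrs; D_mod = 2.64981 yrs.
DV01 ≈ 2.64981 × 600.8673 × 0.0001 = 0.159218.

£0.16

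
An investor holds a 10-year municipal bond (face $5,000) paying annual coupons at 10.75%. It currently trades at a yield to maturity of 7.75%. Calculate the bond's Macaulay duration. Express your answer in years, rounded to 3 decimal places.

6.903 years

Periodic yield y = 0.0775. Discount each cash flow and weight by its year:
  t   CF        PV=CF/(1+0.0775)^t    t·PV
  1       537.50       498.8399       498.8399
  2       537.50       462.9605       925.9209
  3       537.50       429.6617     1,288.9851
  4       537.50       398.7579     1,595.0318
  5       537.50       370.0770     1,850.3849
  6       537.50       343.4589     2,060.7535
  7       537.50       318.7554     2,231.2876
  8       537.50       295.8287     2,366.6292
  9       537.50       274.5510     2,470.9586
  10    5,537.50     2,625.0704    26,250.7038
  Σ                  6,017.9613    41,539.4953
Price P = Σ PV = 6,017.9613.
Macaulay duration = Σ(t·PV) / P = 41,539.4953 / 6,017.9613 = 6.90259 years.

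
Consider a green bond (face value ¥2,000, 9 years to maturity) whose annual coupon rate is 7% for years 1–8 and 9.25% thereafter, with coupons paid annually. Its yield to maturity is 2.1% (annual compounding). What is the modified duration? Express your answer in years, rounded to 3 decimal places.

7.188 years

Periodic yield y = 0.021. First find Macaulay duration:
  t   CF        PV=CF/(1+0.021)^t    t·PV
  1       140.00       137.1205       137.1205
  2       140.00       134.3002       268.6003
  3       140.00       131.5379       394.6136
  4       140.00       128.8324       515.3296
  5       140.00       126.1826       630.9128
  6       140.00       123.5872       741.5234
  7       140.00       121.0453       847.3169
  8       140.00       118.5556       948.4449
  9     2,185.00     1,812.2569    16,310.3121
  Σ                  2,833.4185    20,794.1740
P = 2,833.4185; Macaulay duration = 20,794.1740 / 2,833.4185 = 7.33890 years.
Modified duration = D_Mac / (1 + y) = 7.33890 / 1.021 = 7.18795 years.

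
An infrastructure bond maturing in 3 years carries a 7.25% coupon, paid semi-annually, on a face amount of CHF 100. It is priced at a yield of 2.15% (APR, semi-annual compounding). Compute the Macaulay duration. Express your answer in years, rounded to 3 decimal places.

Periodic yield y = 0.01075. Discount each cash flow and weight by its period:
  t   CF        PV=CF/(1+0.01075)^t    t·PV
  1        3.625         3.5864         3.5864
  2        3.625         3.5483         7.0966
  3        3.625         3.5106        10.5317
  4        3.625         3.4732        13.8929
  5        3.625         3.4363        17.1814
  6      103.625        97.1856       583.1138
  Σ                    114.7404       635.4028
Price P = Σ PV = 114.7404.
Macaulay duration = Σ(t·PV) / P = 635.4028 / 114.7404 = 5.53774 half-year periods.
In years: 5.53774 / 2 = 2.76887 years.

2.769 years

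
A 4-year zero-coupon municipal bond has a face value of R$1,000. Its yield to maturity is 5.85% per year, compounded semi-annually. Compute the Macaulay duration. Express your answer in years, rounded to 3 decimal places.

4.000 years

A zero-coupon bond has a single cash flow at maturity, so its Macaulay duration equals its maturity: 4 years.
(Equivalently: 8 semi-annual periods ÷ 2 = 4 years.)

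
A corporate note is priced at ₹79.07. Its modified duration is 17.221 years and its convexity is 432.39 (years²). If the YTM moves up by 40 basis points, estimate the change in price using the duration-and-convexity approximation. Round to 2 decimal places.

Duration effect: -D_mod·Δy = -17.221 × (+0.004) = -0.068884
Convexity effect: ½·C·(Δy)² = 0.5 × 432.39 × (0.004)² = +0.00345912
ΔP/P ≈ -0.068884 + 0.00345912 = -0.06542488
ΔP ≈ 79.07 × (-0.06542488) = -5.1731452616.

-₹5.17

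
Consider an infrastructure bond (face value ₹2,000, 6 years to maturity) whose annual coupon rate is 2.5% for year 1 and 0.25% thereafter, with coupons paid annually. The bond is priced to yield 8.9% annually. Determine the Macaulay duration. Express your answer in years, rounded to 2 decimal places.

5.79 years

Periodic yield y = 0.089. Discount each cash flow and weight by its year:
  t   CF        PV=CF/(1+0.089)^t    t·PV
  1        50.00        45.9137        45.9137
  2         5.00         4.2161         8.4323
  3         5.00         3.8716        11.6147
  4         5.00         3.5552        14.2206
  5         5.00         3.2646        16.3230
  6     2,005.00     1,202.1180     7,212.7080
  Σ                  1,262.9391     7,309.2123
Price P = Σ PV = 1,262.9391.
Macaulay duration = Σ(t·PV) / P = 7,309.2123 / 1,262.9391 = 5.78746 years.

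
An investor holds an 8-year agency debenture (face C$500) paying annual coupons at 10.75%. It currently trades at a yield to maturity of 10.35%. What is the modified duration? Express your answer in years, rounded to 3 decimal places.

5.234 years

Periodic yield y = 0.1035. First find Macaulay duration:
  t   CF        PV=CF/(1+0.1035)^t    t·PV
  1        53.75        48.7087        48.7087
  2        53.75        44.1401        88.2803
  3        53.75        40.0001       120.0004
  4        53.75        36.2484       144.9937
  5        53.75        32.8486       164.2430
  6        53.75        29.7676       178.6059
  7        53.75        26.9757       188.8296
  8       553.75       251.8460     2,014.7679
  Σ                    510.5352     2,948.4294
P = 510.5352; Macaulay duration = 2,948.4294 / 510.5352 = 5.77517 years.
Modified duration = D_Mac / (1 + y) = 5.77517 / 1.1035 = 5.23351 years.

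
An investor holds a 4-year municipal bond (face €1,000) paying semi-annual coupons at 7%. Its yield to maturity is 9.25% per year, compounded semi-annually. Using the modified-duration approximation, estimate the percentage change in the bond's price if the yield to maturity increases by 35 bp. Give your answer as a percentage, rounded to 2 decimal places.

Periodic yield y = 0.04625. Modified duration first:
  t   CF        PV=CF/(1+0.04625)^t    t·PV
  1        35.00        33.4528        33.4528
  2        35.00        31.9740        63.9480
  3        35.00        30.5606        91.6817
  4        35.00        29.2096       116.8385
  5        35.00        27.9184       139.5921
  6        35.00        26.6843       160.1056
  7        35.00        25.5047       178.5327
  8     1,035.00       720.8694     5,766.9551
  Σ                    926.1738     6,551.1065
P = 926.1738; D_Mac = 7.07330 half-year periods = 3.53665 yrs; D_mod = 3.53665/(1+0.04625) = 3.38031 yrs.
ΔP/P ≈ -D_mod · Δy = -3.38031 × (+0.0035) = -0.011831 = -1.1831%.

-1.18%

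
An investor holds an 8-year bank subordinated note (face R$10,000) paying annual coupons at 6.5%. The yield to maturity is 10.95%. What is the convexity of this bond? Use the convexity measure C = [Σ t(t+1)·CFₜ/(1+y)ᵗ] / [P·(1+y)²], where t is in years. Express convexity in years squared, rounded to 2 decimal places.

41.79

With y = 0.1095:
  t   CF        PV=CF/(1+0.1095)^t    t·PV        t(t+1)·PV
  1       650.00       585.8495       585.8495       1,171.6990
  2       650.00       528.0302     1,056.0604       3,168.1811
  3       650.00       475.9172     1,427.7517       5,711.0069
  4       650.00       428.9475     1,715.7900       8,578.9498
  5       650.00       386.6133     1,933.0666      11,598.3999
  6       650.00       348.4573     2,090.7436      14,635.2049
  7       650.00       314.0669     2,198.4685      17,587.7481
  8    10,650.00     4,638.0044    37,104.0351     333,936.3160
  Σ                  7,705.8863    48,111.7653     396,387.5056
P = 7,705.8863.
Convexity = Σ t(t+1)·PV / [P·(1+y)²] = 396,387.5056 / (7,705.8863 × 1.230990) = 41.78715.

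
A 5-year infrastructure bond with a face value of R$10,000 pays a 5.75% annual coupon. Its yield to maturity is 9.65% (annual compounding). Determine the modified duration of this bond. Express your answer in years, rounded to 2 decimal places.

4.05 years

Periodic yield y = 0.0965. First find Macaulay duration:
  t   CF        PV=CF/(1+0.0965)^t    t·PV
  1       575.00       524.3958       524.3958
  2       575.00       478.2451       956.4903
  3       575.00       436.1561     1,308.4683
  4       575.00       397.7712     1,591.0847
  5    10,575.00     6,671.7105    33,358.5527
  Σ                  8,508.2788    37,738.9918
P = 8,508.2788; Macaulay duration = 37,738.9918 / 8,508.2788 = 4.43556 years.
Modified duration = D_Mac / (1 + y) = 4.43556 / 1.0965 = 4.04520 years.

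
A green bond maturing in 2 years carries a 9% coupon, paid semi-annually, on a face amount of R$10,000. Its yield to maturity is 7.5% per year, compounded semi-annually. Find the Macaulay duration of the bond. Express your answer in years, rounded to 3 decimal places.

1.876 years

Periodic yield y = 0.0375. Discount each cash flow and weight by its period:
  t   CF        PV=CF/(1+0.0375)^t    t·PV
  1       450.00       433.7349       433.7349
  2       450.00       418.0578       836.1155
  3       450.00       402.9473     1,208.8418
  4    10,450.00     9,019.1138    36,076.4554
  Σ                 10,273.8538    38,555.1476
Price P = Σ PV = 10,273.8538.
Macaulay duration = Σ(t·PV) / P = 38,555.1476 / 10,273.8538 = 3.75274 half-year periods.
In years: 3.75274 / 2 = 1.87637 years.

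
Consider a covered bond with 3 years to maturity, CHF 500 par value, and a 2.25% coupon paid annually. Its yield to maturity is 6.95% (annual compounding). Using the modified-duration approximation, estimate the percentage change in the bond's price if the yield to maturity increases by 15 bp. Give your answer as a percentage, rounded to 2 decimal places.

-0.41%

Periodic yield y = 0.0695. Modified duration first:
  t   CF        PV=CF/(1+0.0695)^t    t·PV
  1        11.25        10.5189        10.5189
  2        11.25         9.8354        19.6708
  3       511.25       417.9179     1,253.7536
  Σ                    438.2722     1,283.9433
P = 438.2722; D_Mac = 2.92956 yrs; D_mod = 2.92956/(1+0.0695) = 2.73918 yrs.
ΔP/P ≈ -D_mod · Δy = -2.73918 × (+0.0015) = -0.004109 = -0.4109%.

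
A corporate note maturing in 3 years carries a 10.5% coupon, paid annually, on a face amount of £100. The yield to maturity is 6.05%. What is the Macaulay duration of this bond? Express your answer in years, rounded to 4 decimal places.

2.7396 years

Periodic yield y = 0.0605. Discount each cash flow and weight by its year:
  t   CF        PV=CF/(1+0.0605)^t    t·PV
  1        10.50         9.9010         9.9010
  2        10.50         9.3362        18.6723
  3       110.50        92.6468       277.9403
  Σ                    111.8839       306.5136
Price P = Σ PV = 111.8839.
Macaulay duration = Σ(t·PV) / P = 306.5136 / 111.8839 = 2.73957 years.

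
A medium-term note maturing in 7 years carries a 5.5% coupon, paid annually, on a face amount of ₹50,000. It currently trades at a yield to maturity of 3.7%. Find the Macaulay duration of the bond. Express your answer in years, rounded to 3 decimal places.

Periodic yield y = 0.037. Discount each cash flow and weight by its year:
  t   CF        PV=CF/(1+0.037)^t    t·PV
  1     2,750.00     2,651.8804     2,651.8804
  2     2,750.00     2,557.2617     5,114.5235
  3     2,750.00     2,466.0190     7,398.0571
  4     2,750.00     2,378.0319     9,512.1274
  5     2,750.00     2,293.1840    11,465.9202
  6     2,750.00     2,211.3636    13,268.1816
  7    52,750.00    40,904.5076   286,331.5533
  Σ                 55,462.2483   335,742.2435
Price P = Σ PV = 55,462.2483.
Macaulay duration = Σ(t·PV) / P = 335,742.2435 / 55,462.2483 = 6.05353 years.

6.054 years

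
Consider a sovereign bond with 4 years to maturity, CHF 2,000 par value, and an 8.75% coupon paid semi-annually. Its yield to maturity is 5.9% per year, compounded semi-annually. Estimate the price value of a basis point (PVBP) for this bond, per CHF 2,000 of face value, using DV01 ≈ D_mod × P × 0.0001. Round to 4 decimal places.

CHF 0.7458

Periodic yield y = 0.0295.
  t   CF        PV=CF/(1+0.0295)^t    t·PV
  1        87.50        84.9927        84.9927
  2        87.50        82.5573       165.1146
  3        87.50        80.1916       240.5749
  4        87.50        77.8938       311.5750
  5        87.50        75.6617       378.3087
  6        87.50        73.4937       440.9620
  7        87.50        71.3877       499.7141
  8     2,087.50     1,654.3054    13,234.4429
  Σ                  2,200.4839    15,355.6849
P = 2,200.4839; D_Mac = 6.97832 half-year periods = 3.48916 yrs; D_mod = 3.38918 yrs.
DV01 ≈ 3.38918 × 2,200.4839 × 0.0001 = 0.745784.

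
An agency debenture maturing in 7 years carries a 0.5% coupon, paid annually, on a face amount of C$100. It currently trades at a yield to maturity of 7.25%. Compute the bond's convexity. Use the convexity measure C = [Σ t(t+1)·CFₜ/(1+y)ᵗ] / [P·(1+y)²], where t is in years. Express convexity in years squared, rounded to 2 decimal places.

With y = 0.0725:
  t   CF        PV=CF/(1+0.0725)^t    t·PV        t(t+1)·PV
  1         0.50         0.4662         0.4662           0.9324
  2         0.50         0.4347         0.8694           2.6081
  3         0.50         0.4053         1.2159           4.8636
  4         0.50         0.3779         1.5116           7.5581
  5         0.50         0.3524         1.7618          10.5707
  6         0.50         0.3285         1.9712          13.7986
  7       100.50        61.5722       431.0057       3,448.0455
  Σ                     63.9372       438.8018       3,488.3770
P = 63.9372.
Convexity = Σ t(t+1)·PV / [P·(1+y)²] = 3,488.3770 / (63.9372 × 1.150256) = 47.43239.

47.43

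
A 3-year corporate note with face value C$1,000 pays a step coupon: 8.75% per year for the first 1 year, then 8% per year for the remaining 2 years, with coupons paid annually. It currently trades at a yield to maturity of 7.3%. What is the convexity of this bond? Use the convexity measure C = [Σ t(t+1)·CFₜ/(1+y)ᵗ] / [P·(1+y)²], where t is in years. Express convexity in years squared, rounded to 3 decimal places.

With y = 0.073:
  t   CF        PV=CF/(1+0.073)^t    t·PV        t(t+1)·PV
  1        87.50        81.5471        81.5471         163.0941
  2        80.00        69.4849       138.9698         416.9095
  3     1,080.00       874.2278     2,622.6833      10,490.7330
  Σ                  1,025.2597     2,843.2002      11,070.7367
P = 1,025.2597.
Convexity = Σ t(t+1)·PV / [P·(1+y)²] = 11,070.7367 / (1,025.2597 × 1.151329) = 9.37871.

9.379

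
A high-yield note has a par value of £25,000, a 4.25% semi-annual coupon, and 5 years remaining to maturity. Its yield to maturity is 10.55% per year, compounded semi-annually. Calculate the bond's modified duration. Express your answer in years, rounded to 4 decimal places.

4.2514 years

Periodic yield y = 0.05275. First find Macaulay duration:
  t   CF        PV=CF/(1+0.05275)^t    t·PV
  1       531.25       504.6307       504.6307
  2       531.25       479.3453       958.6905
  3       531.25       455.3268     1,365.9803
  4       531.25       432.5118     1,730.0471
  5       531.25       410.8400     2,054.1999
  6       531.25       390.2541     2,341.5244
  7       531.25       370.6997     2,594.8976
  8       531.25       352.1251     2,817.0005
  9       531.25       334.4812     3,010.3307
  10   25,531.25    15,269.3158   152,693.1580
  Σ                 18,999.5303   170,070.4599
P = 18,999.5303; Macaulay duration = 170,070.4599 / 18,999.5303 = 8.95130 half-year periods = 4.47565 years.
Modified duration = D_Mac / (1 + y) = 4.47565 / 1.05275 = 4.25139 years.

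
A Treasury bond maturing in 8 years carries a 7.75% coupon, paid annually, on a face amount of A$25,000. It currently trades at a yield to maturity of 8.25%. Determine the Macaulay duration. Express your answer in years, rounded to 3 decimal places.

Periodic yield y = 0.0825. Discount each cash flow and weight by its year:
  t   CF        PV=CF/(1+0.0825)^t    t·PV
  1     1,937.50     1,789.8383     1,789.8383
  2     1,937.50     1,653.4303     3,306.8607
  3     1,937.50     1,527.4183     4,582.2550
  4     1,937.50     1,411.0100     5,644.0400
  5     1,937.50     1,303.4734     6,517.3672
  6     1,937.50     1,204.1325     7,224.7950
  7     1,937.50     1,112.3626     7,786.5382
  8    26,937.50    14,286.7698   114,294.1585
  Σ                 24,288.4353   151,145.8528
Price P = Σ PV = 24,288.4353.
Macaulay duration = Σ(t·PV) / P = 151,145.8528 / 24,288.4353 = 6.22296 years.

6.223 years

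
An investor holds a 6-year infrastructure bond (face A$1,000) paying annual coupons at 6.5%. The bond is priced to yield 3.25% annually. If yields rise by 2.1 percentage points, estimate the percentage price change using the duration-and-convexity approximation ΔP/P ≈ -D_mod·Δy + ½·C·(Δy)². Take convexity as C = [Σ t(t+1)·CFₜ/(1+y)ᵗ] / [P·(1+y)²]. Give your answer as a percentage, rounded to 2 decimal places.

-9.91%

With y = 0.0325:
  t   CF        PV=CF/(1+0.0325)^t    t·PV        t(t+1)·PV
  1        65.00        62.9540        62.9540         125.9080
  2        65.00        60.9724       121.9448         365.8344
  3        65.00        59.0532       177.1595         708.6380
  4        65.00        57.1943       228.7774       1,143.8870
  5        65.00        55.3940       276.9702       1,661.8213
  6     1,065.00       879.0412     5,274.2474      36,919.7317
  Σ                  1,174.6092     6,142.0533      40,925.8202
P = 1,174.6092; D_Mac = 5.22902 yrs; D_mod = 5.06442 yrs; C = 32.68315.
Duration effect: -5.06442 × (+0.021) = -0.106353
Convexity effect: 0.5 × 32.68315 × (0.021)² = +0.0072066
ΔP/P ≈ -0.106353 + 0.0072066 = -0.099146 = -9.9146%.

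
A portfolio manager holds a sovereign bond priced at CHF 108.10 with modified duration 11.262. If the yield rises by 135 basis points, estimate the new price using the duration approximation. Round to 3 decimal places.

CHF 91.665

Duration approximation: ΔP/P ≈ -D_mod · Δy = -11.262 × (+0.0135) = -0.152037.
New price ≈ 108.10 × (1 - 0.152037) = 91.6648003.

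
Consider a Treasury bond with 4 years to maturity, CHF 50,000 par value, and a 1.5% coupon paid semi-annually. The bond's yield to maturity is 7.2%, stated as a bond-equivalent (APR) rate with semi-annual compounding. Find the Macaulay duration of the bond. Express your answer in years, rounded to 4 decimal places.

3.8825 years

Periodic yield y = 0.036. Discount each cash flow and weight by its period:
  t   CF        PV=CF/(1+0.036)^t    t·PV
  1       375.00       361.9691       361.9691
  2       375.00       349.3910       698.7821
  3       375.00       337.2500     1,011.7501
  4       375.00       325.5309     1,302.1237
  5       375.00       314.2190     1,571.0952
  6       375.00       303.3002     1,819.8014
  7       375.00       292.7608     2,049.3259
  8    50,375.00    37,960.9451   303,687.5605
  Σ                 40,245.3663   312,502.4078
Price P = Σ PV = 40,245.3663.
Macaulay duration = Σ(t·PV) / P = 312,502.4078 / 40,245.3663 = 7.76493 half-year periods.
In years: 7.76493 / 2 = 3.88246 years.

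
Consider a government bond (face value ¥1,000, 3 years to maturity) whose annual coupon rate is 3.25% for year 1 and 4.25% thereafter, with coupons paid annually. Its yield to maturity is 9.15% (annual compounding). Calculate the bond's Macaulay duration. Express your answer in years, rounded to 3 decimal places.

Periodic yield y = 0.0915. Discount each cash flow and weight by its year:
  t   CF        PV=CF/(1+0.0915)^t    t·PV
  1        32.50        29.7755        29.7755
  2        42.50        35.6731        71.3463
  3     1,042.50       801.6870     2,405.0610
  Σ                    867.1357     2,506.1828
Price P = Σ PV = 867.1357.
Macaulay duration = Σ(t·PV) / P = 2,506.1828 / 867.1357 = 2.89019 years.

2.890 years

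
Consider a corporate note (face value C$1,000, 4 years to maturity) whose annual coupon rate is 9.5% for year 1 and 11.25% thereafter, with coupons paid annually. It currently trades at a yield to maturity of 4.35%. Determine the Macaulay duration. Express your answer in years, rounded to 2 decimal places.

3.53 years

Periodic yield y = 0.0435. Discount each cash flow and weight by its year:
  t   CF        PV=CF/(1+0.0435)^t    t·PV
  1        95.00        91.0398        91.0398
  2       112.50       103.3160       206.6320
  3       112.50        99.0091       297.0273
  4     1,112.50       938.2751     3,753.1005
  Σ                  1,231.6400     4,347.7996
Price P = Σ PV = 1,231.6400.
Macaulay duration = Σ(t·PV) / P = 4,347.7996 / 1,231.6400 = 3.53009 years.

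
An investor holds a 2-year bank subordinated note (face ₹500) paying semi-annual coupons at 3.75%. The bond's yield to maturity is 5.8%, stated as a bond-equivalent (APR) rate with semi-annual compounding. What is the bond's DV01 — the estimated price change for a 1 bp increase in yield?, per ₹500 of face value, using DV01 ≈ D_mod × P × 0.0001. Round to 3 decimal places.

Periodic yield y = 0.029.
  t   CF        PV=CF/(1+0.029)^t    t·PV
  1        9.375         9.1108         9.1108
  2        9.375         8.8540        17.7080
  3        9.375         8.6045        25.8135
  4      509.375       454.3349     1,817.3397
  Σ                    480.9042     1,869.9720
P = 480.9042; D_Mac = 3.88845 half-year periods = 1.94422 yrs; D_mod = 1.88943 yrs.
DV01 ≈ 1.88943 × 480.9042 × 0.0001 = 0.090864.

₹0.091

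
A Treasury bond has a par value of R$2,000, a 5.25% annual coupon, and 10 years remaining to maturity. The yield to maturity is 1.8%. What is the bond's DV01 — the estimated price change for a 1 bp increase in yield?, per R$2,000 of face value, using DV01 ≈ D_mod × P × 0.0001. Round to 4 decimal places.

Periodic yield y = 0.018.
  t   CF        PV=CF/(1+0.018)^t    t·PV
  1       105.00       103.1434       103.1434
  2       105.00       101.3197       202.6393
  3       105.00        99.5282       298.5845
  4       105.00        97.7683       391.0733
  5       105.00        96.0396       480.1981
  6       105.00        94.3415       566.0488
  7       105.00        92.6733       648.7134
  8       105.00        91.0347       728.2778
  9       105.00        89.4251       804.8256
  10    2,105.00     1,761.0607    17,610.6068
  Σ                  2,626.3345    21,834.1111
P = 2,626.3345; D_Mac = 8.31353 yrs; D_mod = 8.16653 yrs.
DV01 ≈ 8.16653 × 2,626.3345 × 0.0001 = 2.144805.

R$2.1448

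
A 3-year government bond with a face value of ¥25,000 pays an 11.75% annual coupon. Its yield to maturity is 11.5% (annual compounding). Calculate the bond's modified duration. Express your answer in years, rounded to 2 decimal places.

Periodic yield y = 0.115. First find Macaulay duration:
  t   CF        PV=CF/(1+0.115)^t    t·PV
  1     2,937.50     2,634.5291     2,634.5291
  2     2,937.50     2,362.8064     4,725.6128
  3    27,937.50    20,154.0782    60,462.2345
  Σ                 25,151.4137    67,822.3764
P = 25,151.4137; Macaulay duration = 67,822.3764 / 25,151.4137 = 2.69656 years.
Modified duration = D_Mac / (1 + y) = 2.69656 / 1.115 = 2.41844 years.

2.42 years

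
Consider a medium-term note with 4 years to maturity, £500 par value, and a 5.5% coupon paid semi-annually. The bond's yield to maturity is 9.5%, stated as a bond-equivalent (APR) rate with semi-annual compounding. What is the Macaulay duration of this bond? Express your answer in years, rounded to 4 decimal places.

Periodic yield y = 0.0475. Discount each cash flow and weight by its period:
  t   CF        PV=CF/(1+0.0475)^t    t·PV
  1        13.75        13.1265        13.1265
  2        13.75        12.5313        25.0625
  3        13.75        11.9630        35.8890
  4        13.75        11.4205        45.6822
  5        13.75        10.9027        54.5133
  6        13.75        10.4083        62.4496
  7        13.75         9.9363        69.5541
  8       513.75       354.4211     2,835.3689
  Σ                    434.7096     3,141.6461
Price P = Σ PV = 434.7096.
Macaulay duration = Σ(t·PV) / P = 3,141.6461 / 434.7096 = 7.22700 half-year periods.
In years: 7.22700 / 2 = 3.61350 years.

3.6135 years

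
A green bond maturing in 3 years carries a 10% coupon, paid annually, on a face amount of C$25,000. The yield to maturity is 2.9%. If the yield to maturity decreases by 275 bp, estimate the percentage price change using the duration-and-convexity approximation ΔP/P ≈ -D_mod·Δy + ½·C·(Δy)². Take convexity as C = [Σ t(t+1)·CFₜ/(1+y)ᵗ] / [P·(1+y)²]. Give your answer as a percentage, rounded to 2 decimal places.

With y = 0.029:
  t   CF        PV=CF/(1+0.029)^t    t·PV        t(t+1)·PV
  1     2,500.00     2,429.5432     2,429.5432       4,859.0865
  2     2,500.00     2,361.0722     4,722.1443      14,166.4329
  3    27,500.00    25,239.8384    75,719.5151     302,878.0605
  Σ                 30,030.4538    82,871.2027     321,903.5799
P = 30,030.4538; D_Mac = 2.75957 yrs; D_mod = 2.68180 yrs; C = 10.12356.
Duration effect: -2.68180 × (-0.0275) = +0.073749
Convexity effect: 0.5 × 10.12356 × (-0.0275)² = +0.0038280
ΔP/P ≈ +0.073749 + 0.0038280 = +0.077577 = +7.7577%.

+7.76%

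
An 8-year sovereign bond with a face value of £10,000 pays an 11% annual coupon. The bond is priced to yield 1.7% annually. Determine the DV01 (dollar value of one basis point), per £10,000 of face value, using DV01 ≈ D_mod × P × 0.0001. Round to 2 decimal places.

Periodic yield y = 0.017.
  t   CF        PV=CF/(1+0.017)^t    t·PV
  1     1,100.00     1,081.6126     1,081.6126
  2     1,100.00     1,063.5325     2,127.0651
  3     1,100.00     1,045.7547     3,137.2641
  4     1,100.00     1,028.2740     4,113.0962
  5     1,100.00     1,011.0856     5,055.4279
  6     1,100.00       994.1845     5,965.1067
  7     1,100.00       977.5658     6,842.9608
  8    11,100.00     9,699.6342    77,597.0735
  Σ                 16,901.6439   105,919.6069
P = 16,901.6439; D_Mac = 6.26682 yrs; D_mod = 6.16207 yrs.
DV01 ≈ 6.16207 × 16,901.6439 × 0.0001 = 10.414907.

£10.41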